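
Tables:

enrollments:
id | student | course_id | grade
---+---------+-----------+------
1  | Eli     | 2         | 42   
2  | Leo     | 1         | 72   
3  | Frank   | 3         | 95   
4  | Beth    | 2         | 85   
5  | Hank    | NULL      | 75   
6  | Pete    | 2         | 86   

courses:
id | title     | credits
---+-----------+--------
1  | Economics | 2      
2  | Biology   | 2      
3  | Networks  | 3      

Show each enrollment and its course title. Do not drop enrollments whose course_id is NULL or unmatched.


LEFT JOIN keeps every row from enrollments (the left table); where course_id has no match in courses, the course columns become NULL. Walk through each enrollment:
  - enrollment 1 (Eli): course_id=2 -> matches Biology
  - enrollment 2 (Leo): course_id=1 -> matches Economics
  - enrollment 3 (Frank): course_id=3 -> matches Networks
  - enrollment 4 (Beth): course_id=2 -> matches Biology
  - enrollment 5 (Hank): course_id=NULL, no match -> kept with NULL
  - enrollment 6 (Pete): course_id=2 -> matches Biology
All 6 rows appear; 1 has NULL course.

SQL:
SELECT a.student, b.title AS course
FROM enrollments a
LEFT JOIN courses b ON a.course_id = b.id

Result:
student | course   
--------+----------
Eli     | Biology  
Leo     | Economics
Frank   | Networks 
Beth    | Biology  
Hank    | NULL     
Pete    | Biology  


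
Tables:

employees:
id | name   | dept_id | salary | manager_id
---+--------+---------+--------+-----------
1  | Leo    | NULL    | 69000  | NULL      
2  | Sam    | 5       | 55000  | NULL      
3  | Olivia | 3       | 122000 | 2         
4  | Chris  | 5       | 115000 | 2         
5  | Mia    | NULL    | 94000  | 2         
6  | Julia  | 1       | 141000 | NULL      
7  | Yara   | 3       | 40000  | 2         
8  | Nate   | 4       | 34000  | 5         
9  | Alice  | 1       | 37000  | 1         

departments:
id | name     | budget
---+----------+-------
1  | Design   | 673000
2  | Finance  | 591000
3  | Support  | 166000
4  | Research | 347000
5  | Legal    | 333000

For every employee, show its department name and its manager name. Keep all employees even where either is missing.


Two LEFT JOINs from the same base table employees: one to departments via dept_id, one to employees itself via manager_id. Both are LEFT so every employee is preserved.
Match against departments:
  - employee 1 (Leo): dept_id=NULL, no match -> kept with NULL
  - employee 2 (Sam): dept_id=5 -> matches Legal
  - employee 3 (Olivia): dept_id=3 -> matches Support
  - employee 4 (Chris): dept_id=5 -> matches Legal
  - employee 5 (Mia): dept_id=NULL, no match -> kept with NULL
  - employee 6 (Julia): dept_id=1 -> matches Design
  - employee 7 (Yara): dept_id=3 -> matches Support
  - employee 8 (Nate): dept_id=4 -> matches Research
  - employee 9 (Alice): dept_id=1 -> matches Design
Match against employees (self):
  - employee 1 (Leo): manager_id=NULL -> NULL
  - employee 2 (Sam): manager_id=NULL -> NULL
  - employee 3 (Olivia): manager_id=2 -> Sam
  - employee 4 (Chris): manager_id=2 -> Sam
  - employee 5 (Mia): manager_id=2 -> Sam
  - employee 6 (Julia): manager_id=NULL -> NULL
  - employee 7 (Yara): manager_id=2 -> Sam
  - employee 8 (Nate): manager_id=5 -> Mia
  - employee 9 (Alice): manager_id=1 -> Leo

SQL:
SELECT a.name, b.name AS department, c.name AS manager
FROM employees a
LEFT JOIN departments b ON a.dept_id = b.id
LEFT JOIN employees c ON a.manager_id = c.id

Result:
name   | department | manager
-------+------------+--------
Leo    | NULL       | NULL   
Sam    | Legal      | NULL   
Olivia | Support    | Sam    
Chris  | Legal      | Sam    
Mia    | NULL       | Sam    
Julia  | Design     | NULL   
Yara   | Support    | Sam    
Nate   | Research   | Mia    
Alice  | Design     | Leo    


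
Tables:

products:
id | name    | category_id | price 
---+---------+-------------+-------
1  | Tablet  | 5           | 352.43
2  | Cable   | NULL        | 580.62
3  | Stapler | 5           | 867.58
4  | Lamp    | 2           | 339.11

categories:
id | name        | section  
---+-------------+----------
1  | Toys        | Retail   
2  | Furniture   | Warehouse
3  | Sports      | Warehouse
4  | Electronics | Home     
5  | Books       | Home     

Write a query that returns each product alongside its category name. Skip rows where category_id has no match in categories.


INNER JOIN keeps only products rows whose category_id matches an id in categories. Walk through each product:
  - product 1 (Tablet): category_id=5 -> matches Books
  - product 2 (Cable): category_id=NULL, no match -> dropped
  - product 3 (Stapler): category_id=5 -> matches Books
  - product 4 (Lamp): category_id=2 -> matches Furniture
So 1 of 4 rows is dropped.

SQL:
SELECT a.name, b.name AS category
FROM products a
INNER JOIN categories b ON a.category_id = b.id

Result:
name    | category 
--------+----------
Tablet  | Books    
Stapler | Books    
Lamp    | Furniture


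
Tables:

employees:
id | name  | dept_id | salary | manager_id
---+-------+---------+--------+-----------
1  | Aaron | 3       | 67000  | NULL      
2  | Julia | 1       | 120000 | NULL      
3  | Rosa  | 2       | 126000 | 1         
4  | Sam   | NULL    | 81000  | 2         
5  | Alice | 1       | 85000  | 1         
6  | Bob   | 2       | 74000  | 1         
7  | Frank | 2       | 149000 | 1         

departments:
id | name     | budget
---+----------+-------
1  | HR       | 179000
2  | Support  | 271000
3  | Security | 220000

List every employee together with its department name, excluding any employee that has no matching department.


INNER JOIN keeps only employees rows whose dept_id matches an id in departments. Walk through each employee:
  - employee 1 (Aaron): dept_id=3 -> matches Security
  - employee 2 (Julia): dept_id=1 -> matches HR
  - employee 3 (Rosa): dept_id=2 -> matches Support
  - employee 4 (Sam): dept_id=NULL, no match -> dropped
  - employee 5 (Alice): dept_id=1 -> matches HR
  - employee 6 (Bob): dept_id=2 -> matches Support
  - employee 7 (Frank): dept_id=2 -> matches Support
So 1 of 7 rows is dropped.

SQL:
SELECT a.name, b.name AS department
FROM employees a
INNER JOIN departments b ON a.dept_id = b.id

Result:
name  | department
------+-----------
Aaron | Security  
Julia | HR        
Rosa  | Support   
Alice | HR        
Bob   | Support   
Frank | Support   


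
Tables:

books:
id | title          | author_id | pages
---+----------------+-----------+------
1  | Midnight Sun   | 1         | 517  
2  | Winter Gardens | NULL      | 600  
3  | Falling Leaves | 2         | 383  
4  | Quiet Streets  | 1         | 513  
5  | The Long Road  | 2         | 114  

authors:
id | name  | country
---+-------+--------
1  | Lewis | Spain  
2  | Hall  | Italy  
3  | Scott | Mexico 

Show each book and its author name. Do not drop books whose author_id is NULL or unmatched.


LEFT JOIN keeps every row from books (the left table); where author_id has no match in authors, the author columns become NULL. Walk through each book:
  - book 1 (Midnight Sun): author_id=1 -> matches Lewis
  - book 2 (Winter Gardens): author_id=NULL, no match -> kept with NULL
  - book 3 (Falling Leaves): author_id=2 -> matches Hall
  - book 4 (Quiet Streets): author_id=1 -> matches Lewis
  - book 5 (The Long Road): author_id=2 -> matches Hall
All 5 rows appear; 1 has NULL author.

SQL:
SELECT a.title, b.name AS author
FROM books a
LEFT JOIN authors b ON a.author_id = b.id

Result:
title          | author
---------------+-------
Midnight Sun   | Lewis 
Winter Gardens | NULL  
Falling Leaves | Hall  
Quiet Streets  | Lewis 
The Long Road  | Hall  


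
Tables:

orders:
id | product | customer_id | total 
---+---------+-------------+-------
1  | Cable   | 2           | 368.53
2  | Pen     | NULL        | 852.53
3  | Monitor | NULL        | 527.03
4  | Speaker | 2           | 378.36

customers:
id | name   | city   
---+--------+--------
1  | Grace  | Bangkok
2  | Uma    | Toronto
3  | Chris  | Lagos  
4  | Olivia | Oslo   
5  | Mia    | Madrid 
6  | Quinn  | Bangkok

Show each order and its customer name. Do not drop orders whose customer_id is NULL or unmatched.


LEFT JOIN keeps every row from orders (the left table); where customer_id has no match in customers, the customer columns become NULL. Walk through each order:
  - order 1 (Cable): customer_id=2 -> matches Uma
  - order 2 (Pen): customer_id=NULL, no match -> kept with NULL
  - order 3 (Monitor): customer_id=NULL, no match -> kept with NULL
  - order 4 (Speaker): customer_id=2 -> matches Uma
All 4 rows appear; 2 have NULL customer.

SQL:
SELECT a.product, b.name AS customer
FROM orders a
LEFT JOIN customers b ON a.customer_id = b.id

Result:
product | customer
--------+---------
Cable   | Uma     
Pen     | NULL    
Monitor | NULL    
Speaker | Uma     


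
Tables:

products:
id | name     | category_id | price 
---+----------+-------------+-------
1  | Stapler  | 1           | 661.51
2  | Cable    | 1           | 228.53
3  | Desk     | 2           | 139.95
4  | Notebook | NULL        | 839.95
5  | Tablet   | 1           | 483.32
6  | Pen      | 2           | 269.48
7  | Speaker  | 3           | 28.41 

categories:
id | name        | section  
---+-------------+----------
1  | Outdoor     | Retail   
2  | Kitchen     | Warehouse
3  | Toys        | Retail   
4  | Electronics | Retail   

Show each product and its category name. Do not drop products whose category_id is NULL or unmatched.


LEFT JOIN keeps every row from products (the left table); where category_id has no match in categories, the category columns become NULL. Walk through each product:
  - product 1 (Stapler): category_id=1 -> matches Outdoor
  - product 2 (Cable): category_id=1 -> matches Outdoor
  - product 3 (Desk): category_id=2 -> matches Kitchen
  - product 4 (Notebook): category_id=NULL, no match -> kept with NULL
  - product 5 (Tablet): category_id=1 -> matches Outdoor
  - product 6 (Pen): category_id=2 -> matches Kitchen
  - product 7 (Speaker): category_id=3 -> matches Toys
All 7 rows appear; 1 has NULL category.

SQL:
SELECT a.name, b.name AS category
FROM products a
LEFT JOIN categories b ON a.category_id = b.id

Result:
name     | category
---------+---------
Stapler  | Outdoor 
Cable    | Outdoor 
Desk     | Kitchen 
Notebook | NULL    
Tablet   | Outdoor 
Pen      | Kitchen 
Speaker  | Toys    


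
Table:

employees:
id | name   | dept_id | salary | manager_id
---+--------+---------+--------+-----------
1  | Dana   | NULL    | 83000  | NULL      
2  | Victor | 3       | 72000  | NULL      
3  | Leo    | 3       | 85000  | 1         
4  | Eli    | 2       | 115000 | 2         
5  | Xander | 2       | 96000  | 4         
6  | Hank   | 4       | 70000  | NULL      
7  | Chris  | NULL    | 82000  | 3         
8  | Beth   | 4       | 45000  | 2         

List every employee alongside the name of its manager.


This is a self-join: employees is joined to a second copy of itself, matching each row's manager_id to another row's id. Use LEFT JOIN so rows with manager_id=NULL are kept.
  - employee 1 (Dana): manager_id=NULL -> NULL
  - employee 2 (Victor): manager_id=NULL -> NULL
  - employee 3 (Leo): manager_id=1 -> Dana
  - employee 4 (Eli): manager_id=2 -> Victor
  - employee 5 (Xander): manager_id=4 -> Eli
  - employee 6 (Hank): manager_id=NULL -> NULL
  - employee 7 (Chris): manager_id=3 -> Leo
  - employee 8 (Beth): manager_id=2 -> Victor

SQL:
SELECT a.name AS item, b.name AS manager
FROM employees a
LEFT JOIN employees b ON a.manager_id = b.id

Result:
item   | manager
-------+--------
Dana   | NULL   
Victor | NULL   
Leo    | Dana   
Eli    | Victor 
Xander | Eli    
Hank   | NULL   
Chris  | Leo    
Beth   | Victor 


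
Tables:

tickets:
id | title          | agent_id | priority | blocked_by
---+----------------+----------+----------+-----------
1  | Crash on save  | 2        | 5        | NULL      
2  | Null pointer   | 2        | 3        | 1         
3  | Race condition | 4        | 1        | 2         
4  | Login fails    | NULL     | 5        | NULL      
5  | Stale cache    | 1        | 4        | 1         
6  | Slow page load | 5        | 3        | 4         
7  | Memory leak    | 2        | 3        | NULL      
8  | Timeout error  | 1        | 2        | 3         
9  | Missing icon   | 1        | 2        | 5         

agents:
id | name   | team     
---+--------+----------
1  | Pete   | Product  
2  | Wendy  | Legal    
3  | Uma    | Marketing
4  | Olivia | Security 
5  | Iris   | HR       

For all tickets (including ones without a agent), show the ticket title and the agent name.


LEFT JOIN keeps every row from tickets (the left table); where agent_id has no match in agents, the agent columns become NULL. Walk through each ticket:
  - ticket 1 (Crash on save): agent_id=2 -> matches Wendy
  - ticket 2 (Null pointer): agent_id=2 -> matches Wendy
  - ticket 3 (Race condition): agent_id=4 -> matches Olivia
  - ticket 4 (Login fails): agent_id=NULL, no match -> kept with NULL
  - ticket 5 (Stale cache): agent_id=1 -> matches Pete
  - ticket 6 (Slow page load): agent_id=5 -> matches Iris
  - ticket 7 (Memory leak): agent_id=2 -> matches Wendy
  - ticket 8 (Timeout error): agent_id=1 -> matches Pete
  - ticket 9 (Missing icon): agent_id=1 -> matches Pete
All 9 rows appear; 1 has NULL agent.

SQL:
SELECT a.title, b.name AS agent
FROM tickets a
LEFT JOIN agents b ON a.agent_id = b.id

Result:
title          | agent 
---------------+-------
Crash on save  | Wendy 
Null pointer   | Wendy 
Race condition | Olivia
Login fails    | NULL  
Stale cache    | Pete  
Slow page load | Iris  
Memory leak    | Wendy 
Timeout error  | Pete  
Missing icon   | Pete  


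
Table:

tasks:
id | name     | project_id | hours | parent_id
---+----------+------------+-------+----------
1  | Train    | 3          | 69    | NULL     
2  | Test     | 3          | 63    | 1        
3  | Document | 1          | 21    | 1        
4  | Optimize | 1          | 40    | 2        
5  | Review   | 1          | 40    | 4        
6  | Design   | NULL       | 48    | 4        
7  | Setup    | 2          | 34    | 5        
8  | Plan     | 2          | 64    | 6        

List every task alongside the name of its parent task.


This is a self-join: tasks is joined to a second copy of itself, matching each row's parent_id to another row's id. Use LEFT JOIN so rows with parent_id=NULL are kept.
  - task 1 (Train): parent_id=NULL -> NULL
  - task 2 (Test): parent_id=1 -> Train
  - task 3 (Document): parent_id=1 -> Train
  - task 4 (Optimize): parent_id=2 -> Test
  - task 5 (Review): parent_id=4 -> Optimize
  - task 6 (Design): parent_id=4 -> Optimize
  - task 7 (Setup): parent_id=5 -> Review
  - task 8 (Plan): parent_id=6 -> Design

SQL:
SELECT a.name AS item, b.name AS parent
FROM tasks a
LEFT JOIN tasks b ON a.parent_id = b.id

Result:
item     | parent  
---------+---------
Train    | NULL    
Test     | Train   
Document | Train   
Optimize | Test    
Review   | Optimize
Design   | Optimize
Setup    | Review  
Plan     | Design  


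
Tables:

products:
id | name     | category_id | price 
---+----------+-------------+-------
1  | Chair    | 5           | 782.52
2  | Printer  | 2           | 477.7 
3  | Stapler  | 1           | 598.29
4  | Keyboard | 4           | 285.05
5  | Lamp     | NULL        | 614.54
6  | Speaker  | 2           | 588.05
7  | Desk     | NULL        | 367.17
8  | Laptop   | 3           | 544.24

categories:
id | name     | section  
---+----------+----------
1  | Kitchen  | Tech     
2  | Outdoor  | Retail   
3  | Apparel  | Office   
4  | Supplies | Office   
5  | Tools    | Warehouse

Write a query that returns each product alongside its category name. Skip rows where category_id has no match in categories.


INNER JOIN keeps only products rows whose category_id matches an id in categories. Walk through each product:
  - product 1 (Chair): category_id=5 -> matches Tools
  - product 2 (Printer): category_id=2 -> matches Outdoor
  - product 3 (Stapler): category_id=1 -> matches Kitchen
  - product 4 (Keyboard): category_id=4 -> matches Supplies
  - product 5 (Lamp): category_id=NULL, no match -> dropped
  - product 6 (Speaker): category_id=2 -> matches Outdoor
  - product 7 (Desk): category_id=NULL, no match -> dropped
  - product 8 (Laptop): category_id=3 -> matches Apparel
So 2 of 8 rows are dropped.

SQL:
SELECT a.name, b.name AS category
FROM products a
INNER JOIN categories b ON a.category_id = b.id

Result:
name     | category
---------+---------
Chair    | Tools   
Printer  | Outdoor 
Stapler  | Kitchen 
Keyboard | Supplies
Speaker  | Outdoor 
Laptop   | Apparel 


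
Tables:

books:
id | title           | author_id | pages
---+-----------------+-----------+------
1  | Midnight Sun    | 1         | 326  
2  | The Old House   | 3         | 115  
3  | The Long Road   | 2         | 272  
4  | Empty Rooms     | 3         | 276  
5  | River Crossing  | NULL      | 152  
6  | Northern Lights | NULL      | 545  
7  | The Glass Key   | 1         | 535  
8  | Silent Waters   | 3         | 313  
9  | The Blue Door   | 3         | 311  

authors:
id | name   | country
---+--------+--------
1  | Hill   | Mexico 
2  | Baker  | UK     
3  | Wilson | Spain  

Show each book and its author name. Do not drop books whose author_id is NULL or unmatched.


LEFT JOIN keeps every row from books (the left table); where author_id has no match in authors, the author columns become NULL. Walk through each book:
  - book 1 (Midnight Sun): author_id=1 -> matches Hill
  - book 2 (The Old House): author_id=3 -> matches Wilson
  - book 3 (The Long Road): author_id=2 -> matches Baker
  - book 4 (Empty Rooms): author_id=3 -> matches Wilson
  - book 5 (River Crossing): author_id=NULL, no match -> kept with NULL
  - book 6 (Northern Lights): author_id=NULL, no match -> kept with NULL
  - book 7 (The Glass Key): author_id=1 -> matches Hill
  - book 8 (Silent Waters): author_id=3 -> matches Wilson
  - book 9 (The Blue Door): author_id=3 -> matches Wilson
All 9 rows appear; 2 have NULL author.

SQL:
SELECT a.title, b.name AS author
FROM books a
LEFT JOIN authors b ON a.author_id = b.id

Result:
title           | author
----------------+-------
Midnight Sun    | Hill  
The Old House   | Wilson
The Long Road   | Baker 
Empty Rooms     | Wilson
River Crossing  | NULL  
Northern Lights | NULL  
The Glass Key   | Hill  
Silent Waters   | Wilson
The Blue Door   | Wilson


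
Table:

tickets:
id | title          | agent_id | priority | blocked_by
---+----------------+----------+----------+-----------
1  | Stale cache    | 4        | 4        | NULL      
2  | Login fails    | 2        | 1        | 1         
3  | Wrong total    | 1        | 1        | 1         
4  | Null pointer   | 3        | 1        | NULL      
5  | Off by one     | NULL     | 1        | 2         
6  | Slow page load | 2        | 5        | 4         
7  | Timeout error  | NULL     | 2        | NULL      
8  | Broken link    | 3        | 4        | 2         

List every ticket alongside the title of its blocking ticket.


This is a self-join: tickets is joined to a second copy of itself, matching each row's blocked_by to another row's id. Use LEFT JOIN so rows with blocked_by=NULL are kept.
  - ticket 1 (Stale cache): blocked_by=NULL -> NULL
  - ticket 2 (Login fails): blocked_by=1 -> Stale cache
  - ticket 3 (Wrong total): blocked_by=1 -> Stale cache
  - ticket 4 (Null pointer): blocked_by=NULL -> NULL
  - ticket 5 (Off by one): blocked_by=2 -> Login fails
  - ticket 6 (Slow page load): blocked_by=4 -> Null pointer
  - ticket 7 (Timeout error): blocked_by=NULL -> NULL
  - ticket 8 (Broken link): blocked_by=2 -> Login fails

SQL:
SELECT a.title AS item, b.title AS blocked_by
FROM tickets a
LEFT JOIN tickets b ON a.blocked_by = b.id

Result:
item           | blocked_by  
---------------+-------------
Stale cache    | NULL        
Login fails    | Stale cache 
Wrong total    | Stale cache 
Null pointer   | NULL        
Off by one     | Login fails 
Slow page load | Null pointer
Timeout error  | NULL        
Broken link    | Login fails 


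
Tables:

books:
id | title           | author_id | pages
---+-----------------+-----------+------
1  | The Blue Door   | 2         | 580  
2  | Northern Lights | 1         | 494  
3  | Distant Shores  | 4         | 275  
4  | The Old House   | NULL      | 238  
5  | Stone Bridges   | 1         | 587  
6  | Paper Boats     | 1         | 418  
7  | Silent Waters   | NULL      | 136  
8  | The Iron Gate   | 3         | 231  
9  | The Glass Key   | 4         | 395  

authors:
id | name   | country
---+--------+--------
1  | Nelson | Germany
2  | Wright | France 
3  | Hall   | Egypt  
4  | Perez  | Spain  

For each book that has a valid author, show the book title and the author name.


INNER JOIN keeps only books rows whose author_id matches an id in authors. Walk through each book:
  - book 1 (The Blue Door): author_id=2 -> matches Wright
  - book 2 (Northern Lights): author_id=1 -> matches Nelson
  - book 3 (Distant Shores): author_id=4 -> matches Perez
  - book 4 (The Old House): author_id=NULL, no match -> dropped
  - book 5 (Stone Bridges): author_id=1 -> matches Nelson
  - book 6 (Paper Boats): author_id=1 -> matches Nelson
  - book 7 (Silent Waters): author_id=NULL, no match -> dropped
  - book 8 (The Iron Gate): author_id=3 -> matches Hall
  - book 9 (The Glass Key): author_id=4 -> matches Perez
So 2 of 9 rows are dropped.

SQL:
SELECT a.title, b.name AS author
FROM books a
INNER JOIN authors b ON a.author_id = b.id

Result:
title           | author
----------------+-------
The Blue Door   | Wright
Northern Lights | Nelson
Distant Shores  | Perez 
Stone Bridges   | Nelson
Paper Boats     | Nelson
The Iron Gate   | Hall  
The Glass Key   | Perez 


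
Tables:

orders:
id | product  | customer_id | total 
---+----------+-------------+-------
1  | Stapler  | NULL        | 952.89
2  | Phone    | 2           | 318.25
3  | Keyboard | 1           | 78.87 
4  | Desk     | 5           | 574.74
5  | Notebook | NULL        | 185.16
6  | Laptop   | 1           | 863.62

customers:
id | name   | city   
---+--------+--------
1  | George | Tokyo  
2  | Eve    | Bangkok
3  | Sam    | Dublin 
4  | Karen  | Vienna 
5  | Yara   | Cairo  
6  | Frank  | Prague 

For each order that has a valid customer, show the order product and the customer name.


INNER JOIN keeps only orders rows whose customer_id matches an id in customers. Walk through each order:
  - order 1 (Stapler): customer_id=NULL, no match -> dropped
  - order 2 (Phone): customer_id=2 -> matches Eve
  - order 3 (Keyboard): customer_id=1 -> matches George
  - order 4 (Desk): customer_id=5 -> matches Yara
  - order 5 (Notebook): customer_id=NULL, no match -> dropped
  - order 6 (Laptop): customer_id=1 -> matches George
So 2 of 6 rows are dropped.

SQL:
SELECT a.product, b.name AS customer
FROM orders a
INNER JOIN customers b ON a.customer_id = b.id

Result:
product  | customer
---------+---------
Phone    | Eve     
Keyboard | George  
Desk     | Yara    
Laptop   | George  


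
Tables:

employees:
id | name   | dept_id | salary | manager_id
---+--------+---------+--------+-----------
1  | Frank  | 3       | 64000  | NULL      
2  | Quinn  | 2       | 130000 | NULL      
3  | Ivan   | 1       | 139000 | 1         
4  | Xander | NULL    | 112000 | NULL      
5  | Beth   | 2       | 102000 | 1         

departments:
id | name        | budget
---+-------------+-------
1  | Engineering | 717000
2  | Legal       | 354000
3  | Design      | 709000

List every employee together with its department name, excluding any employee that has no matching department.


INNER JOIN keeps only employees rows whose dept_id matches an id in departments. Walk through each employee:
  - employee 1 (Frank): dept_id=3 -> matches Design
  - employee 2 (Quinn): dept_id=2 -> matches Legal
  - employee 3 (Ivan): dept_id=1 -> matches Engineering
  - employee 4 (Xander): dept_id=NULL, no match -> dropped
  - employee 5 (Beth): dept_id=2 -> matches Legal
So 1 of 5 rows is dropped.

SQL:
SELECT a.name, b.name AS department
FROM employees a
INNER JOIN departments b ON a.dept_id = b.id

Result:
name  | department 
------+------------
Frank | Design     
Quinn | Legal      
Ivan  | Engineering
Beth  | Legal      


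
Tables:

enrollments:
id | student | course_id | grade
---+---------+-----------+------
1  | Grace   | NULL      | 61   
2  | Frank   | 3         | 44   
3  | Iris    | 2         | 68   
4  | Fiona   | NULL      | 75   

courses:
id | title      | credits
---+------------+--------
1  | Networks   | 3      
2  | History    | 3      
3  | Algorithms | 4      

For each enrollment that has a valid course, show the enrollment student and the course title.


INNER JOIN keeps only enrollments rows whose course_id matches an id in courses. Walk through each enrollment:
  - enrollment 1 (Grace): course_id=NULL, no match -> dropped
  - enrollment 2 (Frank): course_id=3 -> matches Algorithms
  - enrollment 3 (Iris): course_id=2 -> matches History
  - enrollment 4 (Fiona): course_id=NULL, no match -> dropped
So 2 of 4 rows are dropped.

SQL:
SELECT a.student, b.title AS course
FROM enrollments a
INNER JOIN courses b ON a.course_id = b.id

Result:
student | course    
--------+-----------
Frank   | Algorithms
Iris    | History   


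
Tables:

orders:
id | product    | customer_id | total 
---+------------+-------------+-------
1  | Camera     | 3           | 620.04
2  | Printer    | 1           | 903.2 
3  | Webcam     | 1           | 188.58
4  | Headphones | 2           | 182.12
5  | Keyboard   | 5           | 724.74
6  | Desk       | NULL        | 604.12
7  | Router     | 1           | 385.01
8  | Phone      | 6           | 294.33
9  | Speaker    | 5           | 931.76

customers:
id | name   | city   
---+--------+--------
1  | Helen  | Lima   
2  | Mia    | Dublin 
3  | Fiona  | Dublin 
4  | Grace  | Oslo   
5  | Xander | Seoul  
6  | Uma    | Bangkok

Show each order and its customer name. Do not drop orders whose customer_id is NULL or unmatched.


LEFT JOIN keeps every row from orders (the left table); where customer_id has no match in customers, the customer columns become NULL. Walk through each order:
  - order 1 (Camera): customer_id=3 -> matches Fiona
  - order 2 (Printer): customer_id=1 -> matches Helen
  - order 3 (Webcam): customer_id=1 -> matches Helen
  - order 4 (Headphones): customer_id=2 -> matches Mia
  - order 5 (Keyboard): customer_id=5 -> matches Xander
  - order 6 (Desk): customer_id=NULL, no match -> kept with NULL
  - order 7 (Router): customer_id=1 -> matches Helen
  - order 8 (Phone): customer_id=6 -> matches Uma
  - order 9 (Speaker): customer_id=5 -> matches Xander
All 9 rows appear; 1 has NULL customer.

SQL:
SELECT a.product, b.name AS customer
FROM orders a
LEFT JOIN customers b ON a.customer_id = b.id

Result:
product    | customer
-----------+---------
Camera     | Fiona   
Printer    | Helen   
Webcam     | Helen   
Headphones | Mia     
Keyboard   | Xander  
Desk       | NULL    
Router     | Helen   
Phone      | Uma     
Speaker    | Xander  


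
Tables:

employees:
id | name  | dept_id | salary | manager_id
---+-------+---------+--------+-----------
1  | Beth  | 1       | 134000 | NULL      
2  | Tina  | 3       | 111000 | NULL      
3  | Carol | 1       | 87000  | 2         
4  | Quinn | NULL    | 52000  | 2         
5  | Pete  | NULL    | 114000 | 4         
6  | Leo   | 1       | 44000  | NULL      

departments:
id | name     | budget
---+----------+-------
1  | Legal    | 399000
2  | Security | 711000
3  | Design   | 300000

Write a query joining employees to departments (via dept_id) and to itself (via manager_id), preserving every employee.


Two LEFT JOINs from the same base table employees: one to departments via dept_id, one to employees itself via manager_id. Both are LEFT so every employee is preserved.
Match against departments:
  - employee 1 (Beth): dept_id=1 -> matches Legal
  - employee 2 (Tina): dept_id=3 -> matches Design
  - employee 3 (Carol): dept_id=1 -> matches Legal
  - employee 4 (Quinn): dept_id=NULL, no match -> kept with NULL
  - employee 5 (Pete): dept_id=NULL, no match -> kept with NULL
  - employee 6 (Leo): dept_id=1 -> matches Legal
Match against employees (self):
  - employee 1 (Beth): manager_id=NULL -> NULL
  - employee 2 (Tina): manager_id=NULL -> NULL
  - employee 3 (Carol): manager_id=2 -> Tina
  - employee 4 (Quinn): manager_id=2 -> Tina
  - employee 5 (Pete): manager_id=4 -> Quinn
  - employee 6 (Leo): manager_id=NULL -> NULL

SQL:
SELECT a.name, b.name AS department, c.name AS manager
FROM employees a
LEFT JOIN departments b ON a.dept_id = b.id
LEFT JOIN employees c ON a.manager_id = c.id

Result:
name  | department | manager
------+------------+--------
Beth  | Legal      | NULL   
Tina  | Design     | NULL   
Carol | Legal      | Tina   
Quinn | NULL       | Tina   
Pete  | NULL       | Quinn  
Leo   | Legal      | NULL   


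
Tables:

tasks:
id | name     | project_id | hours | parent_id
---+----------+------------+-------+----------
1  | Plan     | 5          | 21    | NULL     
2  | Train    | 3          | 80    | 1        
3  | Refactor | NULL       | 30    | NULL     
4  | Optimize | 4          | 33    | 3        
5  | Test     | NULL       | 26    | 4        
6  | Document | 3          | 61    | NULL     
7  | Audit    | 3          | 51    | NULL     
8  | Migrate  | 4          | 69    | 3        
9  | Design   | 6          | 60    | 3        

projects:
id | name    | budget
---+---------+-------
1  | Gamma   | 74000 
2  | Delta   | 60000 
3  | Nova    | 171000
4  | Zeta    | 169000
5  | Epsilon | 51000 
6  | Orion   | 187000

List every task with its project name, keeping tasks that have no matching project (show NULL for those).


LEFT JOIN keeps every row from tasks (the left table); where project_id has no match in projects, the project columns become NULL. Walk through each task:
  - task 1 (Plan): project_id=5 -> matches Epsilon
  - task 2 (Train): project_id=3 -> matches Nova
  - task 3 (Refactor): project_id=NULL, no match -> kept with NULL
  - task 4 (Optimize): project_id=4 -> matches Zeta
  - task 5 (Test): project_id=NULL, no match -> kept with NULL
  - task 6 (Document): project_id=3 -> matches Nova
  - task 7 (Audit): project_id=3 -> matches Nova
  - task 8 (Migrate): project_id=4 -> matches Zeta
  - task 9 (Design): project_id=6 -> matches Orion
All 9 rows appear; 2 have NULL project.

SQL:
SELECT a.name, b.name AS project
FROM tasks a
LEFT JOIN projects b ON a.project_id = b.id

Result:
name     | project
---------+--------
Plan     | Epsilon
Train    | Nova   
Refactor | NULL   
Optimize | Zeta   
Test     | NULL   
Document | Nova   
Audit    | Nova   
Migrate  | Zeta   
Design   | Orion  


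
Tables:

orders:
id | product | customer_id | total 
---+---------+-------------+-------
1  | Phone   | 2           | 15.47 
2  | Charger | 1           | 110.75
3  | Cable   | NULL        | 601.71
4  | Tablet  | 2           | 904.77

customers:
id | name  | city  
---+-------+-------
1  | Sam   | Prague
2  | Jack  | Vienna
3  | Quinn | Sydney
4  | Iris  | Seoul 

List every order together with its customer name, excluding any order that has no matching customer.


INNER JOIN keeps only orders rows whose customer_id matches an id in customers. Walk through each order:
  - order 1 (Phone): customer_id=2 -> matches Jack
  - order 2 (Charger): customer_id=1 -> matches Sam
  - order 3 (Cable): customer_id=NULL, no match -> dropped
  - order 4 (Tablet): customer_id=2 -> matches Jack
So 1 of 4 rows is dropped.

SQL:
SELECT a.product, b.name AS customer
FROM orders a
INNER JOIN customers b ON a.customer_id = b.id

Result:
product | customer
--------+---------
Phone   | Jack    
Charger | Sam     
Tablet  | Jack    


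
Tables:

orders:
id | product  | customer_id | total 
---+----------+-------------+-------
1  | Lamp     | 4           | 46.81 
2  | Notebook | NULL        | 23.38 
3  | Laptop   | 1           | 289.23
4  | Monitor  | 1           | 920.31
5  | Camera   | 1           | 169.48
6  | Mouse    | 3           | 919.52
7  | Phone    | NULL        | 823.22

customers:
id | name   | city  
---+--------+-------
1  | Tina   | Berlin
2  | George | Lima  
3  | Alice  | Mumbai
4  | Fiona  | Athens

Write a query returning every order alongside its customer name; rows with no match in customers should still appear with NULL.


LEFT JOIN keeps every row from orders (the left table); where customer_id has no match in customers, the customer columns become NULL. Walk through each order:
  - order 1 (Lamp): customer_id=4 -> matches Fiona
  - order 2 (Notebook): customer_id=NULL, no match -> kept with NULL
  - order 3 (Laptop): customer_id=1 -> matches Tina
  - order 4 (Monitor): customer_id=1 -> matches Tina
  - order 5 (Camera): customer_id=1 -> matches Tina
  - order 6 (Mouse): customer_id=3 -> matches Alice
  - order 7 (Phone): customer_id=NULL, no match -> kept with NULL
All 7 rows appear; 2 have NULL customer.

SQL:
SELECT a.product, b.name AS customer
FROM orders a
LEFT JOIN customers b ON a.customer_id = b.id

Result:
product  | customer
---------+---------
Lamp     | Fiona   
Notebook | NULL    
Laptop   | Tina    
Monitor  | Tina    
Camera   | Tina    
Mouse    | Alice   
Phone    | NULL    


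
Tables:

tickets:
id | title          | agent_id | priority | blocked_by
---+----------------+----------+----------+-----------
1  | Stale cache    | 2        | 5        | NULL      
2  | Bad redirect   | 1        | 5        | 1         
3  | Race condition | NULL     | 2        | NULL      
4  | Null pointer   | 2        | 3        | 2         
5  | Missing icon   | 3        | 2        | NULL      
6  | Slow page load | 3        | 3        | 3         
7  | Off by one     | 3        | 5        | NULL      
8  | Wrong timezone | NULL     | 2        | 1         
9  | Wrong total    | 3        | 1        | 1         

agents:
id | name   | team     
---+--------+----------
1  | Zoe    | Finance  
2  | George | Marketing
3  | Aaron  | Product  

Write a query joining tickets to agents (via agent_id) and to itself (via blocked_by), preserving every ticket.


Two LEFT JOINs from the same base table tickets: one to agents via agent_id, one to tickets itself via blocked_by. Both are LEFT so every ticket is preserved.
Match against agents:
  - ticket 1 (Stale cache): agent_id=2 -> matches George
  - ticket 2 (Bad redirect): agent_id=1 -> matches Zoe
  - ticket 3 (Race condition): agent_id=NULL, no match -> kept with NULL
  - ticket 4 (Null pointer): agent_id=2 -> matches George
  - ticket 5 (Missing icon): agent_id=3 -> matches Aaron
  - ticket 6 (Slow page load): agent_id=3 -> matches Aaron
  - ticket 7 (Off by one): agent_id=3 -> matches Aaron
  - ticket 8 (Wrong timezone): agent_id=NULL, no match -> kept with NULL
  - ticket 9 (Wrong total): agent_id=3 -> matches Aaron
Match against tickets (self):
  - ticket 1 (Stale cache): blocked_by=NULL -> NULL
  - ticket 2 (Bad redirect): blocked_by=1 -> Stale cache
  - ticket 3 (Race condition): blocked_by=NULL -> NULL
  - ticket 4 (Null pointer): blocked_by=2 -> Bad redirect
  - ticket 5 (Missing icon): blocked_by=NULL -> NULL
  - ticket 6 (Slow page load): blocked_by=3 -> Race condition
  - ticket 7 (Off by one): blocked_by=NULL -> NULL
  - ticket 8 (Wrong timezone): blocked_by=1 -> Stale cache
  - ticket 9 (Wrong total): blocked_by=1 -> Stale cache

SQL:
SELECT a.title, b.name AS agent, c.title AS blocked_by
FROM tickets a
LEFT JOIN agents b ON a.agent_id = b.id
LEFT JOIN tickets c ON a.blocked_by = c.id

Result:
title          | agent  | blocked_by    
---------------+--------+---------------
Stale cache    | George | NULL          
Bad redirect   | Zoe    | Stale cache   
Race condition | NULL   | NULL          
Null pointer   | George | Bad redirect  
Missing icon   | Aaron  | NULL          
Slow page load | Aaron  | Race condition
Off by one     | Aaron  | NULL          
Wrong timezone | NULL   | Stale cache   
Wrong total    | Aaron  | Stale cache   


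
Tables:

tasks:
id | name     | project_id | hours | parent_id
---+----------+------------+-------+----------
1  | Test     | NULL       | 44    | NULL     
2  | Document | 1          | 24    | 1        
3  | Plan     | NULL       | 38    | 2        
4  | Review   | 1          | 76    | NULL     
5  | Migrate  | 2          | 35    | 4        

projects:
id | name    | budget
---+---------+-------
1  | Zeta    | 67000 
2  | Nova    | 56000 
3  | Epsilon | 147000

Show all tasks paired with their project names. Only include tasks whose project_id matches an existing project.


INNER JOIN keeps only tasks rows whose project_id matches an id in projects. Walk through each task:
  - task 1 (Test): project_id=NULL, no match -> dropped
  - task 2 (Document): project_id=1 -> matches Zeta
  - task 3 (Plan): project_id=NULL, no match -> dropped
  - task 4 (Review): project_id=1 -> matches Zeta
  - task 5 (Migrate): project_id=2 -> matches Nova
So 2 of 5 rows are dropped.

SQL:
SELECT a.name, b.name AS project
FROM tasks a
INNER JOIN projects b ON a.project_id = b.id

Result:
name     | project
---------+--------
Document | Zeta   
Review   | Zeta   
Migrate  | Nova   


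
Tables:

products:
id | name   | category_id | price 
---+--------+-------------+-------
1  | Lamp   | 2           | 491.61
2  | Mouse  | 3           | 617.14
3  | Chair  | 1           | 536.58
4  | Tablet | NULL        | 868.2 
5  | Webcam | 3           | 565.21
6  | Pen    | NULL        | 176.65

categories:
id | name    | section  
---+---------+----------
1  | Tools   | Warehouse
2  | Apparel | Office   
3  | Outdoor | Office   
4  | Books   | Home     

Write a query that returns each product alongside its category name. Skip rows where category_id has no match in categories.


INNER JOIN keeps only products rows whose category_id matches an id in categories. Walk through each product:
  - product 1 (Lamp): category_id=2 -> matches Apparel
  - product 2 (Mouse): category_id=3 -> matches Outdoor
  - product 3 (Chair): category_id=1 -> matches Tools
  - product 4 (Tablet): category_id=NULL, no match -> dropped
  - product 5 (Webcam): category_id=3 -> matches Outdoor
  - product 6 (Pen): category_id=NULL, no match -> dropped
So 2 of 6 rows are dropped.

SQL:
SELECT a.name, b.name AS category
FROM products a
INNER JOIN categories b ON a.category_id = b.id

Result:
name   | category
-------+---------
Lamp   | Apparel 
Mouse  | Outdoor 
Chair  | Tools   
Webcam | Outdoor 


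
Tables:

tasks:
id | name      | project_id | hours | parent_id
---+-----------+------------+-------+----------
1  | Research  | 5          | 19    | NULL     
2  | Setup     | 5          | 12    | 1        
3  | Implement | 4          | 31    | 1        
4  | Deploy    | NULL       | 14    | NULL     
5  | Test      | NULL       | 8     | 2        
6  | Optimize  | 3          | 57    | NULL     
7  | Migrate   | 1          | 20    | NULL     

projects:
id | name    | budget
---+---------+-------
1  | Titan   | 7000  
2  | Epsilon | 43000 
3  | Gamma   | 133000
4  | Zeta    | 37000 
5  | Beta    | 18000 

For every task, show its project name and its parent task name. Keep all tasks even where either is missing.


Two LEFT JOINs from the same base table tasks: one to projects via project_id, one to tasks itself via parent_id. Both are LEFT so every task is preserved.
Match against projects:
  - task 1 (Research): project_id=5 -> matches Beta
  - task 2 (Setup): project_id=5 -> matches Beta
  - task 3 (Implement): project_id=4 -> matches Zeta
  - task 4 (Deploy): project_id=NULL, no match -> kept with NULL
  - task 5 (Test): project_id=NULL, no match -> kept with NULL
  - task 6 (Optimize): project_id=3 -> matches Gamma
  - task 7 (Migrate): project_id=1 -> matches Titan
Match against tasks (self):
  - task 1 (Research): parent_id=NULL -> NULL
  - task 2 (Setup): parent_id=1 -> Research
  - task 3 (Implement): parent_id=1 -> Research
  - task 4 (Deploy): parent_id=NULL -> NULL
  - task 5 (Test): parent_id=2 -> Setup
  - task 6 (Optimize): parent_id=NULL -> NULL
  - task 7 (Migrate): parent_id=NULL -> NULL

SQL:
SELECT a.name, b.name AS project, c.name AS parent
FROM tasks a
LEFT JOIN projects b ON a.project_id = b.id
LEFT JOIN tasks c ON a.parent_id = c.id

Result:
name      | project | parent  
----------+---------+---------
Research  | Beta    | NULL    
Setup     | Beta    | Research
Implement | Zeta    | Research
Deploy    | NULL    | NULL    
Test      | NULL    | Setup   
Optimize  | Gamma   | NULL    
Migrate   | Titan   | NULL    
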